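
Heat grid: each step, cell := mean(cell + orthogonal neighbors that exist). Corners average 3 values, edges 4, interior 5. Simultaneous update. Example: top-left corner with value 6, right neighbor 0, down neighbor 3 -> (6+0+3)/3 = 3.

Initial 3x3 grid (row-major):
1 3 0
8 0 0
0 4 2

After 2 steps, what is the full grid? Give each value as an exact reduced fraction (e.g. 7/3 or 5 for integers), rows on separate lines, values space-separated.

Answer: 29/12 9/4 5/6
53/16 33/20 13/8
31/12 21/8 4/3

Derivation:
After step 1:
  4 1 1
  9/4 3 1/2
  4 3/2 2
After step 2:
  29/12 9/4 5/6
  53/16 33/20 13/8
  31/12 21/8 4/3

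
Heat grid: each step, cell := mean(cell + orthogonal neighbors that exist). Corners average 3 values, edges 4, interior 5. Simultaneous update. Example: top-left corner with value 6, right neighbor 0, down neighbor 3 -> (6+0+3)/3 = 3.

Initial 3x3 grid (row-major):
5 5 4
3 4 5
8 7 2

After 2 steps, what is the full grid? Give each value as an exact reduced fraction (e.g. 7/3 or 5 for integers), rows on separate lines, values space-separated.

After step 1:
  13/3 9/2 14/3
  5 24/5 15/4
  6 21/4 14/3
After step 2:
  83/18 183/40 155/36
  151/30 233/50 1073/240
  65/12 1243/240 41/9

Answer: 83/18 183/40 155/36
151/30 233/50 1073/240
65/12 1243/240 41/9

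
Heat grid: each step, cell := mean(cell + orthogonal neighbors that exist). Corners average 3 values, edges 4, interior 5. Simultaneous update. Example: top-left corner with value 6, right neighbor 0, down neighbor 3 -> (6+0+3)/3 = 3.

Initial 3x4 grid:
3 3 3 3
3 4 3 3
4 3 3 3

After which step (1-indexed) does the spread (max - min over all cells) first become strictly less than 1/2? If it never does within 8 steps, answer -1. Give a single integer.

Answer: 2

Derivation:
Step 1: max=7/2, min=3, spread=1/2
Step 2: max=31/9, min=3, spread=4/9
  -> spread < 1/2 first at step 2
Step 3: max=23909/7200, min=1213/400, spread=83/288
Step 4: max=214769/64800, min=21991/7200, spread=337/1296
Step 5: max=12724021/3888000, min=1479551/480000, spread=7396579/38880000
Step 6: max=760142039/233280000, min=40103273/12960000, spread=61253/373248
Step 7: max=45339941401/13996800000, min=2419078057/777600000, spread=14372291/111974400
Step 8: max=2711158572059/839808000000, min=145603492163/46656000000, spread=144473141/1343692800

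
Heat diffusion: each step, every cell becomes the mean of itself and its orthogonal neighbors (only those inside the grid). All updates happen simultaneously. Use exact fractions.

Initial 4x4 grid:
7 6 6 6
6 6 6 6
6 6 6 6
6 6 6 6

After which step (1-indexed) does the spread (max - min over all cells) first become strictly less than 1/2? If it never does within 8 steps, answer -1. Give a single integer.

Answer: 1

Derivation:
Step 1: max=19/3, min=6, spread=1/3
  -> spread < 1/2 first at step 1
Step 2: max=113/18, min=6, spread=5/18
Step 3: max=1337/216, min=6, spread=41/216
Step 4: max=39923/6480, min=6, spread=1043/6480
Step 5: max=1191953/194400, min=6, spread=25553/194400
Step 6: max=35663459/5832000, min=108079/18000, spread=645863/5832000
Step 7: max=1067401691/174960000, min=720971/120000, spread=16225973/174960000
Step 8: max=31970277983/5248800000, min=324701/54000, spread=409340783/5248800000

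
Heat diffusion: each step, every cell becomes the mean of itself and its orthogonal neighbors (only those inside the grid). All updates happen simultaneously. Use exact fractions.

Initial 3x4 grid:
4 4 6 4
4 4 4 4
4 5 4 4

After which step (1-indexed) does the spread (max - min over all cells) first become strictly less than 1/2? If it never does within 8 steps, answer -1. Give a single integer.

Step 1: max=14/3, min=4, spread=2/3
Step 2: max=271/60, min=49/12, spread=13/30
  -> spread < 1/2 first at step 2
Step 3: max=2371/540, min=943/225, spread=539/2700
Step 4: max=469331/108000, min=136333/32400, spread=44663/324000
Step 5: max=4201961/972000, min=4094701/972000, spread=5363/48600
Step 6: max=7844747/1822500, min=123169477/29160000, spread=93859/1166400
Step 7: max=939375671/218700000, min=7400787293/1749600000, spread=4568723/69984000
Step 8: max=225001575631/52488000000, min=444760995637/104976000000, spread=8387449/167961600

Answer: 2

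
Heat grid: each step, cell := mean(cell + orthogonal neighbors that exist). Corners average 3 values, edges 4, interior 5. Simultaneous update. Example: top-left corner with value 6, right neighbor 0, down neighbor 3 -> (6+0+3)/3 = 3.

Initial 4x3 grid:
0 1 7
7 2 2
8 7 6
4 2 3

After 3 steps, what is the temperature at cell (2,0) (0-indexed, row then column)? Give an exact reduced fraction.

Step 1: cell (2,0) = 13/2
Step 2: cell (2,0) = 245/48
Step 3: cell (2,0) = 34603/7200
Full grid after step 3:
  7573/2160 2707/800 7493/2160
  29713/7200 2007/500 28163/7200
  34603/7200 13507/3000 30853/7200
  2087/432 1024/225 1835/432

Answer: 34603/7200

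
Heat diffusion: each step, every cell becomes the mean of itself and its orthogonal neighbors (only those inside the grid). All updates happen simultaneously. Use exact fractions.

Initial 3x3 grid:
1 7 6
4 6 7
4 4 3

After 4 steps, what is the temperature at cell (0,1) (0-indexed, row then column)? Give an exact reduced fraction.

Answer: 1088281/216000

Derivation:
Step 1: cell (0,1) = 5
Step 2: cell (0,1) = 319/60
Step 3: cell (0,1) = 9049/1800
Step 4: cell (0,1) = 1088281/216000
Full grid after step 4:
  201799/43200 1088281/216000 341611/64800
  1314083/288000 868469/180000 2240437/432000
  5957/1350 4069999/864000 640097/129600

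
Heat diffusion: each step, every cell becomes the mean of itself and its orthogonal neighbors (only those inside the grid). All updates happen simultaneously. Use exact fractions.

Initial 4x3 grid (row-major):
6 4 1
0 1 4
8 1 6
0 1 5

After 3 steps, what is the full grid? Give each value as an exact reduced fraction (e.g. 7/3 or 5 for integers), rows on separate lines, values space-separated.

After step 1:
  10/3 3 3
  15/4 2 3
  9/4 17/5 4
  3 7/4 4
After step 2:
  121/36 17/6 3
  17/6 303/100 3
  31/10 67/25 18/5
  7/3 243/80 13/4
After step 3:
  325/108 5501/1800 53/18
  2773/900 4313/1500 1263/400
  821/300 6179/2000 1253/400
  2033/720 13561/4800 791/240

Answer: 325/108 5501/1800 53/18
2773/900 4313/1500 1263/400
821/300 6179/2000 1253/400
2033/720 13561/4800 791/240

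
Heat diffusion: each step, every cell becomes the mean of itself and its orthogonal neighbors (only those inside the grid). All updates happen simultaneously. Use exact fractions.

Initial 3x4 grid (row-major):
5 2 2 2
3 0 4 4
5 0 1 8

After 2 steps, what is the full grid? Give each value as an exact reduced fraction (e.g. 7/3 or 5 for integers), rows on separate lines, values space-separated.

Answer: 53/18 593/240 577/240 29/9
221/80 11/5 57/20 137/40
89/36 553/240 677/240 145/36

Derivation:
After step 1:
  10/3 9/4 5/2 8/3
  13/4 9/5 11/5 9/2
  8/3 3/2 13/4 13/3
After step 2:
  53/18 593/240 577/240 29/9
  221/80 11/5 57/20 137/40
  89/36 553/240 677/240 145/36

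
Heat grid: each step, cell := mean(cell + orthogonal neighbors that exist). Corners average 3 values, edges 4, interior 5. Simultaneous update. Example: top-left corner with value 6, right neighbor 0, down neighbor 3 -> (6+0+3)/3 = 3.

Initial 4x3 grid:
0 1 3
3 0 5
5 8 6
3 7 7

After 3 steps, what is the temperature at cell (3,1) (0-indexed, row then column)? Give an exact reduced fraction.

Answer: 82097/14400

Derivation:
Step 1: cell (3,1) = 25/4
Step 2: cell (3,1) = 1387/240
Step 3: cell (3,1) = 82097/14400
Full grid after step 3:
  4679/2160 8233/3600 527/180
  20831/7200 20873/6000 2263/600
  10597/2400 7117/1500 19133/3600
  307/60 82097/14400 12757/2160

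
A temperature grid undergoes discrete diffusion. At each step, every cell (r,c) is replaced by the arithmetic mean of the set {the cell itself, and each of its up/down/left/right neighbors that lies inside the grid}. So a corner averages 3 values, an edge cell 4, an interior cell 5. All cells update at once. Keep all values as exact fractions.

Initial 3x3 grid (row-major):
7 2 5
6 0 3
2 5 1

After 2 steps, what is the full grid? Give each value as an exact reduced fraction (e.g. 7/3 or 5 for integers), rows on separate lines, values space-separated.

After step 1:
  5 7/2 10/3
  15/4 16/5 9/4
  13/3 2 3
After step 2:
  49/12 451/120 109/36
  977/240 147/50 707/240
  121/36 47/15 29/12

Answer: 49/12 451/120 109/36
977/240 147/50 707/240
121/36 47/15 29/12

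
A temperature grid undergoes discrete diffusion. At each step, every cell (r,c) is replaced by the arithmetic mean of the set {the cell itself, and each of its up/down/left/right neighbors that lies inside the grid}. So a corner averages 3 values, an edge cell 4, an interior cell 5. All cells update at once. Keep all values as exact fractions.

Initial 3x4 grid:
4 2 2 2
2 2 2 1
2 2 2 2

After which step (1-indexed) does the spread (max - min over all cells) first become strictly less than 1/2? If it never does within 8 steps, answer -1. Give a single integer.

Step 1: max=8/3, min=5/3, spread=1
Step 2: max=23/9, min=413/240, spread=601/720
Step 3: max=257/108, min=3883/2160, spread=419/720
Step 4: max=149533/64800, min=237761/129600, spread=4087/8640
  -> spread < 1/2 first at step 4
Step 5: max=8730737/3888000, min=14506819/7776000, spread=65659/172800
Step 6: max=514321303/233280000, min=884139881/466560000, spread=1926703/6220800
Step 7: max=30405622277/13996800000, min=53769027979/27993600000, spread=93896221/373248000
Step 8: max=1803812349943/839808000000, min=3262121601761/1679616000000, spread=61422773/298598400

Answer: 4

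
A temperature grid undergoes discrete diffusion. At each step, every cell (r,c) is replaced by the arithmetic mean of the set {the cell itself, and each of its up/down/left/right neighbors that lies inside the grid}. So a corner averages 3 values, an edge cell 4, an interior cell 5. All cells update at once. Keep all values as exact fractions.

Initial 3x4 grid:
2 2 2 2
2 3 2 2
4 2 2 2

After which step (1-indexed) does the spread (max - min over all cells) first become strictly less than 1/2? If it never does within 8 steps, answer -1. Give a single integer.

Answer: 3

Derivation:
Step 1: max=11/4, min=2, spread=3/4
Step 2: max=49/18, min=2, spread=13/18
Step 3: max=2711/1080, min=813/400, spread=5159/10800
  -> spread < 1/2 first at step 3
Step 4: max=321023/129600, min=14791/7200, spread=10957/25920
Step 5: max=18717787/7776000, min=226271/108000, spread=97051/311040
Step 6: max=1109725133/466560000, min=27377003/12960000, spread=4966121/18662400
Step 7: max=65691228247/27993600000, min=1662314677/777600000, spread=46783199/223948800
Step 8: max=3909042058373/1679616000000, min=100498703243/46656000000, spread=2328709933/13436928000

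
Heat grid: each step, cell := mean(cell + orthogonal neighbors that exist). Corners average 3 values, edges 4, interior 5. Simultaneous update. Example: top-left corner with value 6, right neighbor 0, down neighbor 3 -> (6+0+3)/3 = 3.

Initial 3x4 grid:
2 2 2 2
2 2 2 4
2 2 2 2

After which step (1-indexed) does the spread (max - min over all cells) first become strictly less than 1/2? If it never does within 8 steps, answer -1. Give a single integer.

Answer: 3

Derivation:
Step 1: max=8/3, min=2, spread=2/3
Step 2: max=307/120, min=2, spread=67/120
Step 3: max=2597/1080, min=2, spread=437/1080
  -> spread < 1/2 first at step 3
Step 4: max=1021531/432000, min=1009/500, spread=29951/86400
Step 5: max=8991821/3888000, min=6908/3375, spread=206761/777600
Step 6: max=3566595571/1555200000, min=5565671/2700000, spread=14430763/62208000
Step 7: max=211731741689/93312000000, min=449652727/216000000, spread=139854109/746496000
Step 8: max=12619911890251/5598720000000, min=40731228977/19440000000, spread=7114543559/44789760000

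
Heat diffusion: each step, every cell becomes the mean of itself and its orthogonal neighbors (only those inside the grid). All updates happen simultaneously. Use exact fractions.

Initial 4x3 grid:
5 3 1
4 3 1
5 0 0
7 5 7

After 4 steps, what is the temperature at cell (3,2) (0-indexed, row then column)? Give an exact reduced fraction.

Step 1: cell (3,2) = 4
Step 2: cell (3,2) = 43/12
Step 3: cell (3,2) = 103/30
Step 4: cell (3,2) = 145517/43200
Full grid after step 4:
  69641/21600 597571/216000 154423/64800
  244577/72000 263339/90000 533731/216000
  819271/216000 1201331/360000 210757/72000
  529151/129600 3259669/864000 145517/43200

Answer: 145517/43200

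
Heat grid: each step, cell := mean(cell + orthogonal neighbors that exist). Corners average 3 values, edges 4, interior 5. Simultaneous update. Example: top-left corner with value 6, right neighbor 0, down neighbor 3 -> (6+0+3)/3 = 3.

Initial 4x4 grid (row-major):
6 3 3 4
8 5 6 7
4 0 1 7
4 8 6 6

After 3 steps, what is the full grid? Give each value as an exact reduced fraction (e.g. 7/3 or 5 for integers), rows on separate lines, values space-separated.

Answer: 664/135 33499/7200 33043/7200 5147/1080
34789/7200 3401/750 13769/3000 35863/7200
6601/1440 13453/3000 7073/1500 7411/1440
5023/1080 1325/288 7129/1440 577/108

Derivation:
After step 1:
  17/3 17/4 4 14/3
  23/4 22/5 22/5 6
  4 18/5 4 21/4
  16/3 9/2 21/4 19/3
After step 2:
  47/9 1099/240 1039/240 44/9
  1189/240 112/25 114/25 1219/240
  1121/240 41/10 9/2 259/48
  83/18 1121/240 241/48 101/18
After step 3:
  664/135 33499/7200 33043/7200 5147/1080
  34789/7200 3401/750 13769/3000 35863/7200
  6601/1440 13453/3000 7073/1500 7411/1440
  5023/1080 1325/288 7129/1440 577/108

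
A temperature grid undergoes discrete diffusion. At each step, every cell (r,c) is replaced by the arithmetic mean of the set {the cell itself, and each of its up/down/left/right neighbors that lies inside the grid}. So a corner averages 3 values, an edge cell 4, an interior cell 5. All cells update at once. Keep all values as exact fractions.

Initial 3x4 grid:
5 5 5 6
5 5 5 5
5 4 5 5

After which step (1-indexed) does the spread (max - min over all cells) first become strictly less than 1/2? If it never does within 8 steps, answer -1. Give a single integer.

Answer: 3

Derivation:
Step 1: max=16/3, min=14/3, spread=2/3
Step 2: max=95/18, min=569/120, spread=193/360
Step 3: max=1121/216, min=5189/1080, spread=52/135
  -> spread < 1/2 first at step 3
Step 4: max=665701/129600, min=156959/32400, spread=7573/25920
Step 5: max=39660569/7776000, min=2365129/486000, spread=363701/1555200
Step 6: max=2366491711/466560000, min=285170167/58320000, spread=681043/3732480
Step 7: max=141436042949/27993600000, min=4292303957/874800000, spread=163292653/1119744000
Step 8: max=8459808434191/1679616000000, min=516589789301/104976000000, spread=1554974443/13436928000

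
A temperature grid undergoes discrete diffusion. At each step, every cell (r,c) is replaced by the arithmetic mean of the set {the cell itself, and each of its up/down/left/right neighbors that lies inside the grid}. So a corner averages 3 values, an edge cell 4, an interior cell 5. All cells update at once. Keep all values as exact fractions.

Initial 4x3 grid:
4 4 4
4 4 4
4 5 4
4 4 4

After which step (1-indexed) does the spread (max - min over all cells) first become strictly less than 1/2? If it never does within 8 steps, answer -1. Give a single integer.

Answer: 1

Derivation:
Step 1: max=17/4, min=4, spread=1/4
  -> spread < 1/2 first at step 1
Step 2: max=423/100, min=4, spread=23/100
Step 3: max=20011/4800, min=1613/400, spread=131/960
Step 4: max=179351/43200, min=29191/7200, spread=841/8640
Step 5: max=71662051/17280000, min=5853373/1440000, spread=56863/691200
Step 6: max=643614341/155520000, min=52829543/12960000, spread=386393/6220800
Step 7: max=257225723131/62208000000, min=21156358813/5184000000, spread=26795339/497664000
Step 8: max=15413735714129/3732480000000, min=1271246149667/311040000000, spread=254051069/5971968000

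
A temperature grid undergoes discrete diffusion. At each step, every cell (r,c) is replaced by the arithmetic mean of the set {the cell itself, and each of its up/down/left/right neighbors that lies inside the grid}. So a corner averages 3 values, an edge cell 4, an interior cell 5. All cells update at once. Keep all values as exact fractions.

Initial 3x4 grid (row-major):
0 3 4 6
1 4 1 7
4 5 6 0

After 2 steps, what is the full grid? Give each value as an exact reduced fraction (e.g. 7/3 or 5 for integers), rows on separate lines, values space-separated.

Answer: 19/9 623/240 979/240 38/9
583/240 339/100 86/25 179/40
31/9 833/240 989/240 65/18

Derivation:
After step 1:
  4/3 11/4 7/2 17/3
  9/4 14/5 22/5 7/2
  10/3 19/4 3 13/3
After step 2:
  19/9 623/240 979/240 38/9
  583/240 339/100 86/25 179/40
  31/9 833/240 989/240 65/18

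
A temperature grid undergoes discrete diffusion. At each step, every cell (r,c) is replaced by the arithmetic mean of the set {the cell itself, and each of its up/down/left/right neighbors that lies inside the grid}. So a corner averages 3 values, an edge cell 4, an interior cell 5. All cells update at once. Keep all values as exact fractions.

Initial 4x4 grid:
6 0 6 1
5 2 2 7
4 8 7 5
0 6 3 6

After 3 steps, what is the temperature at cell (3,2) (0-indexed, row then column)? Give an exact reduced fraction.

Answer: 36607/7200

Derivation:
Step 1: cell (3,2) = 11/2
Step 2: cell (3,2) = 233/48
Step 3: cell (3,2) = 36607/7200
Full grid after step 3:
  7849/2160 27151/7200 25927/7200 8803/2160
  1831/450 23599/6000 5321/1200 15461/3600
  934/225 27659/6000 28153/6000 18581/3600
  9269/2160 32183/7200 36607/7200 2195/432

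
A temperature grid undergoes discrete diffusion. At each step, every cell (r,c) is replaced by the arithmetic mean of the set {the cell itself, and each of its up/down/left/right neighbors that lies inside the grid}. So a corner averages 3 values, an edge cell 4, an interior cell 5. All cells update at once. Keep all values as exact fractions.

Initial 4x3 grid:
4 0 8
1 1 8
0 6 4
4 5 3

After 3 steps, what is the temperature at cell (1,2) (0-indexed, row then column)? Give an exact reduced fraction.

Answer: 15367/3600

Derivation:
Step 1: cell (1,2) = 21/4
Step 2: cell (1,2) = 571/120
Step 3: cell (1,2) = 15367/3600
Full grid after step 3:
  2801/1080 5357/1600 9167/2160
  18559/7200 873/250 15367/3600
  7253/2400 7109/2000 329/75
  2329/720 3091/800 761/180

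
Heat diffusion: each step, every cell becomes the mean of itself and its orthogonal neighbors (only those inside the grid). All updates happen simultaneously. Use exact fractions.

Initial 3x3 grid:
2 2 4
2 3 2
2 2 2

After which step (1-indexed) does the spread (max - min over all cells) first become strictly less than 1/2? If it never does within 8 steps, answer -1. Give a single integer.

Answer: 3

Derivation:
Step 1: max=11/4, min=2, spread=3/4
Step 2: max=49/18, min=169/80, spread=439/720
Step 3: max=2711/1080, min=767/360, spread=41/108
  -> spread < 1/2 first at step 3
Step 4: max=161137/64800, min=47929/21600, spread=347/1296
Step 5: max=9419639/3888000, min=2896463/1296000, spread=2921/15552
Step 6: max=560555233/233280000, min=176597161/77760000, spread=24611/186624
Step 7: max=33290585351/13996800000, min=10664926367/4665600000, spread=207329/2239488
Step 8: max=1987454713297/839808000000, min=644290789849/279936000000, spread=1746635/26873856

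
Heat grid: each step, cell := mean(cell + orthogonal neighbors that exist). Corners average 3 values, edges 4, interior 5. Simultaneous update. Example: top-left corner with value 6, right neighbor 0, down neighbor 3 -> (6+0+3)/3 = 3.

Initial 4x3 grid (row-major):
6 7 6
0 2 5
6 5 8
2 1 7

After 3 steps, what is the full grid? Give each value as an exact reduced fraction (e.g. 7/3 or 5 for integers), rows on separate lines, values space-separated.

After step 1:
  13/3 21/4 6
  7/2 19/5 21/4
  13/4 22/5 25/4
  3 15/4 16/3
After step 2:
  157/36 1163/240 11/2
  893/240 111/25 213/40
  283/80 429/100 637/120
  10/3 989/240 46/9
After step 3:
  2327/540 68929/14400 3761/720
  28907/7200 13573/3000 1543/300
  8929/2400 6509/1500 18031/3600
  1319/360 60679/14400 10469/2160

Answer: 2327/540 68929/14400 3761/720
28907/7200 13573/3000 1543/300
8929/2400 6509/1500 18031/3600
1319/360 60679/14400 10469/2160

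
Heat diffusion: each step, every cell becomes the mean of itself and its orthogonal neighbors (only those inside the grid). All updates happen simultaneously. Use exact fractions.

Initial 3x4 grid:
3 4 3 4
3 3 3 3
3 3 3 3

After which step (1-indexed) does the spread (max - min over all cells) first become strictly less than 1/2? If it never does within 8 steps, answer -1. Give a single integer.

Step 1: max=7/2, min=3, spread=1/2
Step 2: max=121/36, min=3, spread=13/36
  -> spread < 1/2 first at step 2
Step 3: max=23657/7200, min=607/200, spread=361/1440
Step 4: max=420769/129600, min=16561/5400, spread=4661/25920
Step 5: max=20838863/6480000, min=6676621/2160000, spread=809/6480
Step 6: max=1493770399/466560000, min=60355301/19440000, spread=1809727/18662400
Step 7: max=89225247941/27993600000, min=454600573/145800000, spread=77677517/1119744000
Step 8: max=5340746394319/1679616000000, min=36451066451/11664000000, spread=734342603/13436928000

Answer: 2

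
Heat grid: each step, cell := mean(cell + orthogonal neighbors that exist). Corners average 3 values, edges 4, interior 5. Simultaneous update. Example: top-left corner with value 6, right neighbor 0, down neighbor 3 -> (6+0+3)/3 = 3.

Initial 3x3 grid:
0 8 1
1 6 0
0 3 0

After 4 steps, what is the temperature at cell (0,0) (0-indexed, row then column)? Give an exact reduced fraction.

Answer: 19639/7200

Derivation:
Step 1: cell (0,0) = 3
Step 2: cell (0,0) = 17/6
Step 3: cell (0,0) = 1031/360
Step 4: cell (0,0) = 19639/7200
Full grid after step 4:
  19639/7200 89267/32000 58367/21600
  2140709/864000 441479/180000 703403/288000
  35219/16200 1874459/864000 23071/10800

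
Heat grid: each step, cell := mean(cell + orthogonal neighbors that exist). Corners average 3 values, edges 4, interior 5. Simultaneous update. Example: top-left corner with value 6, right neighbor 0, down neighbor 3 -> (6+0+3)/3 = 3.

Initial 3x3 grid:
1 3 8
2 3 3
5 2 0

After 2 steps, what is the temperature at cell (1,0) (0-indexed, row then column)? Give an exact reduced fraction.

Answer: 207/80

Derivation:
Step 1: cell (1,0) = 11/4
Step 2: cell (1,0) = 207/80
Full grid after step 2:
  17/6 781/240 143/36
  207/80 151/50 373/120
  11/4 293/120 23/9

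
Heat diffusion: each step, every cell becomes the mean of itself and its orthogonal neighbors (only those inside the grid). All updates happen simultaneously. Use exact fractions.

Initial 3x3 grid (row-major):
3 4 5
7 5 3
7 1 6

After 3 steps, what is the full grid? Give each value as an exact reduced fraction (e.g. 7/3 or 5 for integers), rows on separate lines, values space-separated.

After step 1:
  14/3 17/4 4
  11/2 4 19/4
  5 19/4 10/3
After step 2:
  173/36 203/48 13/3
  115/24 93/20 193/48
  61/12 205/48 77/18
After step 3:
  1991/432 12973/2880 151/36
  6959/1440 1757/400 12443/2880
  679/144 13163/2880 905/216

Answer: 1991/432 12973/2880 151/36
6959/1440 1757/400 12443/2880
679/144 13163/2880 905/216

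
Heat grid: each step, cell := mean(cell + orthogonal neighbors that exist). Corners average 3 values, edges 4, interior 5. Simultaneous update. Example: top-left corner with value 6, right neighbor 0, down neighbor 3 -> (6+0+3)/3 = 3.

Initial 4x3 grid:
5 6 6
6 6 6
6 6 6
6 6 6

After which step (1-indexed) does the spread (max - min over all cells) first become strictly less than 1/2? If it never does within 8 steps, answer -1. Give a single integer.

Step 1: max=6, min=17/3, spread=1/3
  -> spread < 1/2 first at step 1
Step 2: max=6, min=103/18, spread=5/18
Step 3: max=6, min=1255/216, spread=41/216
Step 4: max=6, min=151303/25920, spread=4217/25920
Step 5: max=43121/7200, min=9122051/1555200, spread=38417/311040
Step 6: max=861403/144000, min=548671789/93312000, spread=1903471/18662400
Step 7: max=25804241/4320000, min=32991330911/5598720000, spread=18038617/223948800
Step 8: max=2319873241/388800000, min=1982271017149/335923200000, spread=883978523/13436928000

Answer: 1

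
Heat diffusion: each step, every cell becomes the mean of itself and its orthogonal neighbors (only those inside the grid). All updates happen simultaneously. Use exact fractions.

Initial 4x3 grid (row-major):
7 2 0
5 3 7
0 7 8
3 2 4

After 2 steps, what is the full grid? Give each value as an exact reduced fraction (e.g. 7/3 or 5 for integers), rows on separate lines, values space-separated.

Answer: 137/36 58/15 7/2
509/120 401/100 47/10
79/24 461/100 59/12
113/36 43/12 91/18

Derivation:
After step 1:
  14/3 3 3
  15/4 24/5 9/2
  15/4 4 13/2
  5/3 4 14/3
After step 2:
  137/36 58/15 7/2
  509/120 401/100 47/10
  79/24 461/100 59/12
  113/36 43/12 91/18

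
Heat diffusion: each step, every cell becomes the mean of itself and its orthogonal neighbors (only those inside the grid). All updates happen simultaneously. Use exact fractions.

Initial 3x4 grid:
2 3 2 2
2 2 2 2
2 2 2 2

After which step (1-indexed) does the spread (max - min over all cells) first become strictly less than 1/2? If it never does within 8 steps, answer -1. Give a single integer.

Answer: 1

Derivation:
Step 1: max=7/3, min=2, spread=1/3
  -> spread < 1/2 first at step 1
Step 2: max=271/120, min=2, spread=31/120
Step 3: max=2371/1080, min=2, spread=211/1080
Step 4: max=232897/108000, min=3647/1800, spread=14077/108000
Step 5: max=2084407/972000, min=219683/108000, spread=5363/48600
Step 6: max=62060809/29160000, min=122869/60000, spread=93859/1166400
Step 7: max=3709474481/1749600000, min=199736467/97200000, spread=4568723/69984000
Step 8: max=221732435629/104976000000, min=6013618889/2916000000, spread=8387449/167961600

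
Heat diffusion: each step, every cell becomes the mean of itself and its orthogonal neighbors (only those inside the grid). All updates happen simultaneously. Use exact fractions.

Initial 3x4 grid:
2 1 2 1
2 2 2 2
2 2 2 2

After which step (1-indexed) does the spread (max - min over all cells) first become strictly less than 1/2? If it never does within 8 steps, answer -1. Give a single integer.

Answer: 2

Derivation:
Step 1: max=2, min=3/2, spread=1/2
Step 2: max=2, min=59/36, spread=13/36
  -> spread < 1/2 first at step 2
Step 3: max=393/200, min=12343/7200, spread=361/1440
Step 4: max=10439/5400, min=227231/129600, spread=4661/25920
Step 5: max=4123379/2160000, min=11561137/6480000, spread=809/6480
Step 6: max=36844699/19440000, min=839029601/466560000, spread=1809727/18662400
Step 7: max=274399427/145800000, min=50742752059/27993600000, spread=77677517/1119744000
Step 8: max=21868933549/11664000000, min=3057333605681/1679616000000, spread=734342603/13436928000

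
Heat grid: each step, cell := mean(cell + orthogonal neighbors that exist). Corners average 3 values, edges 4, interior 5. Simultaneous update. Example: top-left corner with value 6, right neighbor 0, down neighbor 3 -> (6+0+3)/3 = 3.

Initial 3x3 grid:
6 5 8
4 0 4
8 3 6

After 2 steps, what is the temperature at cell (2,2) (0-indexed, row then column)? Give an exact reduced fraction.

Answer: 157/36

Derivation:
Step 1: cell (2,2) = 13/3
Step 2: cell (2,2) = 157/36
Full grid after step 2:
  19/4 1117/240 179/36
  177/40 106/25 177/40
  55/12 1007/240 157/36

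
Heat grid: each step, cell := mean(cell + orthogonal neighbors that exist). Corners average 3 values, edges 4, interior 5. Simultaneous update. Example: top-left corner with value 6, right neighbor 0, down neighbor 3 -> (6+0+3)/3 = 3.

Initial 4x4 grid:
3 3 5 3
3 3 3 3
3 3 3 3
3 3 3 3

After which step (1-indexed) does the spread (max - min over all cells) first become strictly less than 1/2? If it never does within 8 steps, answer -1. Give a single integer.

Step 1: max=11/3, min=3, spread=2/3
Step 2: max=211/60, min=3, spread=31/60
Step 3: max=1831/540, min=3, spread=211/540
  -> spread < 1/2 first at step 3
Step 4: max=178843/54000, min=3, spread=16843/54000
Step 5: max=1596643/486000, min=13579/4500, spread=130111/486000
Step 6: max=47382367/14580000, min=817159/270000, spread=3255781/14580000
Step 7: max=1412553691/437400000, min=821107/270000, spread=82360351/437400000
Step 8: max=42117316891/13122000000, min=148306441/48600000, spread=2074577821/13122000000

Answer: 3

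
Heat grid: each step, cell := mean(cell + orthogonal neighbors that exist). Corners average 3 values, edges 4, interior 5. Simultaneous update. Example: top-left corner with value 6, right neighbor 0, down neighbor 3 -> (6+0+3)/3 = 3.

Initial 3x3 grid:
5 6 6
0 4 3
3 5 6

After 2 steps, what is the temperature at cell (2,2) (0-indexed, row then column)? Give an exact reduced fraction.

Step 1: cell (2,2) = 14/3
Step 2: cell (2,2) = 167/36
Full grid after step 2:
  143/36 1051/240 5
  97/30 211/50 1081/240
  61/18 463/120 167/36

Answer: 167/36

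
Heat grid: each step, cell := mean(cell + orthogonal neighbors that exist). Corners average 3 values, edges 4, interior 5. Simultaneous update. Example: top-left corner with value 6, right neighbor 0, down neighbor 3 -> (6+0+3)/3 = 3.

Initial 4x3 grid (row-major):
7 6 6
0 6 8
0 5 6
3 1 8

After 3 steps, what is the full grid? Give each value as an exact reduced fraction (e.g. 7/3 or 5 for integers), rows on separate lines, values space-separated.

After step 1:
  13/3 25/4 20/3
  13/4 5 13/2
  2 18/5 27/4
  4/3 17/4 5
After step 2:
  83/18 89/16 233/36
  175/48 123/25 299/48
  611/240 108/25 437/80
  91/36 851/240 16/3
After step 3:
  995/216 25879/4800 1315/216
  28301/7200 9871/2000 41551/7200
  23471/7200 24953/6000 4269/800
  3103/1080 56617/14400 1721/360

Answer: 995/216 25879/4800 1315/216
28301/7200 9871/2000 41551/7200
23471/7200 24953/6000 4269/800
3103/1080 56617/14400 1721/360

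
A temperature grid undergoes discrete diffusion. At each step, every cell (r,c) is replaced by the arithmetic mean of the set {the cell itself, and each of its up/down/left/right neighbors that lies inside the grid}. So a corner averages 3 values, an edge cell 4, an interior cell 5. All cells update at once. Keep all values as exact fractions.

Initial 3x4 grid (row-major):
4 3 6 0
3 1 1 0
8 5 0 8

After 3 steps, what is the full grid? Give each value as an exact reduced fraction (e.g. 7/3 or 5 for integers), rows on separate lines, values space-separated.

Answer: 937/270 10831/3600 3037/1200 1627/720
13271/3600 4819/1500 15451/6000 34829/14400
2129/540 12481/3600 10661/3600 5581/2160

Derivation:
After step 1:
  10/3 7/2 5/2 2
  4 13/5 8/5 9/4
  16/3 7/2 7/2 8/3
After step 2:
  65/18 179/60 12/5 9/4
  229/60 76/25 249/100 511/240
  77/18 56/15 169/60 101/36
After step 3:
  937/270 10831/3600 3037/1200 1627/720
  13271/3600 4819/1500 15451/6000 34829/14400
  2129/540 12481/3600 10661/3600 5581/2160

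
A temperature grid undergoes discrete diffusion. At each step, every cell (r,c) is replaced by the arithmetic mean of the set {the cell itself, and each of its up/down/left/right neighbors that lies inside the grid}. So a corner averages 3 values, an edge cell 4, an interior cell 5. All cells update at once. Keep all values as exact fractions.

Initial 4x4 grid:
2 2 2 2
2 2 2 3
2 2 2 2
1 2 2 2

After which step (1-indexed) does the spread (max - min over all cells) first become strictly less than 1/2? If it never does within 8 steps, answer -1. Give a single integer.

Answer: 3

Derivation:
Step 1: max=7/3, min=5/3, spread=2/3
Step 2: max=271/120, min=31/18, spread=193/360
Step 3: max=2371/1080, min=391/216, spread=52/135
  -> spread < 1/2 first at step 3
Step 4: max=232843/108000, min=11917/6480, spread=102679/324000
Step 5: max=2082643/972000, min=1824767/972000, spread=64469/243000
Step 6: max=61834387/29160000, min=55349291/29160000, spread=810637/3645000
Step 7: max=1842875101/874800000, min=335876977/174960000, spread=20436277/109350000
Step 8: max=54898630891/26244000000, min=10155469831/5248800000, spread=515160217/3280500000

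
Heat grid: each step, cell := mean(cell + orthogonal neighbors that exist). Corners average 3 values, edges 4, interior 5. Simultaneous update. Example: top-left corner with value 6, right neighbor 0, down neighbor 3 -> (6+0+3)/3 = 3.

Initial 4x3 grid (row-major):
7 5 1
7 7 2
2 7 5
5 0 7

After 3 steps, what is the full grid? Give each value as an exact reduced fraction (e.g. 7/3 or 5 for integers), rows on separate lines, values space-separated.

Answer: 2939/540 963/200 586/135
4651/900 1241/250 7777/1800
8657/1800 26849/6000 343/75
8867/2160 63391/14400 341/80

Derivation:
After step 1:
  19/3 5 8/3
  23/4 28/5 15/4
  21/4 21/5 21/4
  7/3 19/4 4
After step 2:
  205/36 49/10 137/36
  86/15 243/50 259/60
  263/60 501/100 43/10
  37/9 917/240 14/3
After step 3:
  2939/540 963/200 586/135
  4651/900 1241/250 7777/1800
  8657/1800 26849/6000 343/75
  8867/2160 63391/14400 341/80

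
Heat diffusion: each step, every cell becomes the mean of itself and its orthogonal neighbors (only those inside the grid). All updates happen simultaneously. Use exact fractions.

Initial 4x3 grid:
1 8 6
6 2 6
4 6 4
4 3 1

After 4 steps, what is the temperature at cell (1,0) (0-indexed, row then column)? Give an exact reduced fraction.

Answer: 108707/24000

Derivation:
Step 1: cell (1,0) = 13/4
Step 2: cell (1,0) = 377/80
Step 3: cell (1,0) = 10253/2400
Step 4: cell (1,0) = 108707/24000
Full grid after step 4:
  66077/14400 4225507/864000 631493/129600
  108707/24000 1613813/360000 1022113/216000
  881383/216000 761219/180000 885133/216000
  128747/32400 1638481/432000 125747/32400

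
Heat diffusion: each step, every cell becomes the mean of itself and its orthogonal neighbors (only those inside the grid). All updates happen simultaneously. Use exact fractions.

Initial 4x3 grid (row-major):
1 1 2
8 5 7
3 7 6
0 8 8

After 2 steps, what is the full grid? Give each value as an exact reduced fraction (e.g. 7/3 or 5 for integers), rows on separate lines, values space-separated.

Answer: 59/18 871/240 127/36
1061/240 229/50 157/30
1093/240 573/100 377/60
167/36 451/80 241/36

Derivation:
After step 1:
  10/3 9/4 10/3
  17/4 28/5 5
  9/2 29/5 7
  11/3 23/4 22/3
After step 2:
  59/18 871/240 127/36
  1061/240 229/50 157/30
  1093/240 573/100 377/60
  167/36 451/80 241/36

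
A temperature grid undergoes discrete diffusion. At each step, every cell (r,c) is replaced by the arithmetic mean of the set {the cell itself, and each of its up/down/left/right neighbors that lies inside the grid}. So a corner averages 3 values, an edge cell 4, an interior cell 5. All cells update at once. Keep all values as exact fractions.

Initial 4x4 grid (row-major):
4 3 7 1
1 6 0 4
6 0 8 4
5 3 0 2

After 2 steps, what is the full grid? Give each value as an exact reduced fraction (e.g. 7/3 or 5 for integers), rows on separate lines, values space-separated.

Answer: 143/36 149/48 67/16 3
143/48 417/100 72/25 63/16
991/240 14/5 79/20 223/80
29/9 871/240 193/80 13/4

Derivation:
After step 1:
  8/3 5 11/4 4
  17/4 2 5 9/4
  3 23/5 12/5 9/2
  14/3 2 13/4 2
After step 2:
  143/36 149/48 67/16 3
  143/48 417/100 72/25 63/16
  991/240 14/5 79/20 223/80
  29/9 871/240 193/80 13/4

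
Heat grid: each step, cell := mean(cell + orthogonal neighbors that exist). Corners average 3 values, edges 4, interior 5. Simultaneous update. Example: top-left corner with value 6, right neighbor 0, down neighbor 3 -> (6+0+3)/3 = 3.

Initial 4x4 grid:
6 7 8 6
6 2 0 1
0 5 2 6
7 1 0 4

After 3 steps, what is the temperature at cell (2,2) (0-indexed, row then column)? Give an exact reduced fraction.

Step 1: cell (2,2) = 13/5
Step 2: cell (2,2) = 61/25
Step 3: cell (2,2) = 1811/600
Full grid after step 3:
  136/27 16873/3600 5407/1200 169/40
  14863/3600 6089/1500 709/200 2201/600
  13043/3600 4459/1500 1811/600 5333/1800
  163/54 10703/3600 9331/3600 3103/1080

Answer: 1811/600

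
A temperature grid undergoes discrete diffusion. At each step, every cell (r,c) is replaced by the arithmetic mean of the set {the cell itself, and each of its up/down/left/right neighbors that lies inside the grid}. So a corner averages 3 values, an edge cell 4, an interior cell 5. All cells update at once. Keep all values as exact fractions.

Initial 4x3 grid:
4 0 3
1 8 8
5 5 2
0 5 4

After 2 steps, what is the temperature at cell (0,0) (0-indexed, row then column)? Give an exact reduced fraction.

Answer: 119/36

Derivation:
Step 1: cell (0,0) = 5/3
Step 2: cell (0,0) = 119/36
Full grid after step 2:
  119/36 809/240 38/9
  799/240 229/50 271/60
  187/48 102/25 14/3
  115/36 31/8 143/36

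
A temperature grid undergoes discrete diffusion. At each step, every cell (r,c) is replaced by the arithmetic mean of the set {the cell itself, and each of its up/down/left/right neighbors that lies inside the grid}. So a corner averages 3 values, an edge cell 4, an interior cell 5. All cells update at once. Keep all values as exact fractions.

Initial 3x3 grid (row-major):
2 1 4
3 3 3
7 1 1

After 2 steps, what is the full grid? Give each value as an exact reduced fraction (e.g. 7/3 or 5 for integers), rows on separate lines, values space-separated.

Answer: 11/4 281/120 95/36
697/240 71/25 557/240
125/36 79/30 89/36

Derivation:
After step 1:
  2 5/2 8/3
  15/4 11/5 11/4
  11/3 3 5/3
After step 2:
  11/4 281/120 95/36
  697/240 71/25 557/240
  125/36 79/30 89/36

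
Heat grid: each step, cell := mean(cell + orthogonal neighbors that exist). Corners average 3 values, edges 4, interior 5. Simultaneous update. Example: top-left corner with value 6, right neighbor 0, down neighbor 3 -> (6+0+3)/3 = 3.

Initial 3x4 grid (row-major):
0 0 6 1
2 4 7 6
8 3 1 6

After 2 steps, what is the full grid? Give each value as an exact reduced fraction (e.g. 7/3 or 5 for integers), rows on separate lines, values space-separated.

Answer: 20/9 37/15 227/60 77/18
117/40 18/5 83/20 277/60
71/18 947/240 1043/240 163/36

Derivation:
After step 1:
  2/3 5/2 7/2 13/3
  7/2 16/5 24/5 5
  13/3 4 17/4 13/3
After step 2:
  20/9 37/15 227/60 77/18
  117/40 18/5 83/20 277/60
  71/18 947/240 1043/240 163/36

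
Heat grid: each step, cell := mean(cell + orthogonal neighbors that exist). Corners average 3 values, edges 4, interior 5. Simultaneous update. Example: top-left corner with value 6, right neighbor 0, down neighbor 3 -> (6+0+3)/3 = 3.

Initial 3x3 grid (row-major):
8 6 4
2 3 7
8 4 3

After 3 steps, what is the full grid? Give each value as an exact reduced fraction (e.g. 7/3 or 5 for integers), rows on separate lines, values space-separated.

Answer: 5527/1080 24271/4800 5387/1080
23671/4800 28931/6000 68413/14400
10279/2160 33419/7200 9919/2160

Derivation:
After step 1:
  16/3 21/4 17/3
  21/4 22/5 17/4
  14/3 9/2 14/3
After step 2:
  95/18 413/80 91/18
  393/80 473/100 1139/240
  173/36 547/120 161/36
After step 3:
  5527/1080 24271/4800 5387/1080
  23671/4800 28931/6000 68413/14400
  10279/2160 33419/7200 9919/2160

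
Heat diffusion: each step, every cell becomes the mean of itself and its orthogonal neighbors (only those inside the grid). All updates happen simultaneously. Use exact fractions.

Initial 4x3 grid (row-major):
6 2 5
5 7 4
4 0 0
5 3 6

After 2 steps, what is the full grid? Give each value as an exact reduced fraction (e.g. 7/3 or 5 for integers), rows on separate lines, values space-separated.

Answer: 89/18 83/20 38/9
127/30 209/50 413/120
79/20 159/50 123/40
11/3 133/40 3

Derivation:
After step 1:
  13/3 5 11/3
  11/2 18/5 4
  7/2 14/5 5/2
  4 7/2 3
After step 2:
  89/18 83/20 38/9
  127/30 209/50 413/120
  79/20 159/50 123/40
  11/3 133/40 3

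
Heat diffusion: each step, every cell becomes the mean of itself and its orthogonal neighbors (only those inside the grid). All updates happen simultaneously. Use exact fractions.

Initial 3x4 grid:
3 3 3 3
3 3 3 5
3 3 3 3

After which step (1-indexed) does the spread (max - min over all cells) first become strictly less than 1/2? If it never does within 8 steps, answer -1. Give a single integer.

Step 1: max=11/3, min=3, spread=2/3
Step 2: max=427/120, min=3, spread=67/120
Step 3: max=3677/1080, min=3, spread=437/1080
  -> spread < 1/2 first at step 3
Step 4: max=1453531/432000, min=1509/500, spread=29951/86400
Step 5: max=12879821/3888000, min=10283/3375, spread=206761/777600
Step 6: max=5121795571/1555200000, min=8265671/2700000, spread=14430763/62208000
Step 7: max=305043741689/93312000000, min=665652727/216000000, spread=139854109/746496000
Step 8: max=18218631890251/5598720000000, min=60171228977/19440000000, spread=7114543559/44789760000

Answer: 3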